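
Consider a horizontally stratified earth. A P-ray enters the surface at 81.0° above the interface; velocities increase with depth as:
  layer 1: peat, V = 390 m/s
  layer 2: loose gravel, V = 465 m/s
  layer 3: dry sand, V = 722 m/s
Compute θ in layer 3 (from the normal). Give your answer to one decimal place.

From the normal: θ₁ = 90° − 81.0° = 9.0°.
Snell's law across each interface conserves sin θ / V, so sin θ_3 = V_3·sin θ₁/V₁.
sin θ_3 = 722 × sin 9.0° / 390 = 0.2896.
θ_3 = arcsin 0.2896 = 16.83°.

16.8°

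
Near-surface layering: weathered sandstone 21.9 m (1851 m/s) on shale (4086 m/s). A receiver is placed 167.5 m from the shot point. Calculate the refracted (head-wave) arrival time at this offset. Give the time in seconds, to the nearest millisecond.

t = x/V₂ + 2h·√(V₂²−V₁²)/(V₁V₂).
√(V₂²−V₁²) = √(4086²−1851²) = 3642.7 m/s; delay term = 2·21.9·3642.7/(1851·4086) = 0.02110 s.
t = 167.5/4086 + 0.02110 = 0.06209 s.

0.062 s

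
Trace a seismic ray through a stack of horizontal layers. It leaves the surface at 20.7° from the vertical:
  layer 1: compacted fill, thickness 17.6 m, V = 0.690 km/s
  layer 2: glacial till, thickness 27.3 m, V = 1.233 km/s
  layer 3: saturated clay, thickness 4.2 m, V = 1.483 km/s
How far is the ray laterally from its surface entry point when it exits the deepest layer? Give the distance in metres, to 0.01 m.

p = sin θ₁/V₁ = sin 20.7°/0.690 = 5.1228e-01 s/km is conserved through the stack.
Layer 1: θ = 20.70°; offset = 17.6·tan 20.70° = 6.6505 m.
Layer 2: sin θ = p·1.233 = 0.6316 → θ = 39.17°; offset = 27.3·tan 39.17° = 22.2428 m.
Layer 3: sin θ = p·1.483 = 0.7597 → θ = 49.44°; offset = 4.2·tan 49.44° = 4.9070 m.
Total horizontal offset = 33.8002 m.

33.80 m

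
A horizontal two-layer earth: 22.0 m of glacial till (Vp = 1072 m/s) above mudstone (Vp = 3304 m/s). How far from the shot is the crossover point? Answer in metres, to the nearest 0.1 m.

61.6 m

θ_c = arcsin(1072/3304) = 18.93°, so cos θ_c = 0.9459 and tᵢ = 2h cos θ_c/V₁ = 0.0388 s.
At crossover x/V₁ = x/V₂ + tᵢ ⇒ x = tᵢ/(1/V₁ − 1/V₂) = 0.03882/(9.3284e-04 − 3.0266e-04) = 61.61 m.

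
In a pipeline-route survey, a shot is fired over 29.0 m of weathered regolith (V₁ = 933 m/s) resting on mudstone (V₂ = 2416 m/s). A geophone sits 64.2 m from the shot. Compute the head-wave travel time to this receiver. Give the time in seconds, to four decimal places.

θ_c = arcsin(V₁/V₂) = arcsin(933/2416) = 22.72°, cos θ_c = 0.9224.
Intercept time tᵢ = 2h cos θ_c / V₁ = 2·29.0·0.9224/933 = 0.05734 s.
t = x/V₂ + tᵢ = 64.2/2416 + 0.05734 = 0.08392 s.

0.0839 s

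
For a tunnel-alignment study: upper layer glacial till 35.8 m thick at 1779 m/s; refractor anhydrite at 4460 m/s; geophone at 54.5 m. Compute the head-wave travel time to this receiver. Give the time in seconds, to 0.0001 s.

0.0491 s

θ_c = arcsin(V₁/V₂) = arcsin(1779/4460) = 23.51°, cos θ_c = 0.9170.
Intercept time tᵢ = 2h cos θ_c / V₁ = 2·35.8·0.9170/1779 = 0.03691 s.
t = x/V₂ + tᵢ = 54.5/4460 + 0.03691 = 0.04913 s.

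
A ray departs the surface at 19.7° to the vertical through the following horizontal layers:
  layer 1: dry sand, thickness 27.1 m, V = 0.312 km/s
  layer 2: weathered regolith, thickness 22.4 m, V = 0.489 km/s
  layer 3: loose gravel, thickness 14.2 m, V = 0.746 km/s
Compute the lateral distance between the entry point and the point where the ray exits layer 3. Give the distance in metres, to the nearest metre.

p = sin θ₁/V₁ = sin 19.7°/0.312 = 1.0804e+00 s/km is conserved through the stack.
Layer 1: θ = 19.70°; offset = 27.1·tan 19.70° = 9.703 m.
Layer 2: sin θ = p·0.489 = 0.5283 → θ = 31.89°; offset = 22.4·tan 31.89° = 13.939 m.
Layer 3: sin θ = p·0.746 = 0.8060 → θ = 53.71°; offset = 14.2·tan 53.71° = 19.336 m.
Total horizontal offset = 42.978 m.

43 m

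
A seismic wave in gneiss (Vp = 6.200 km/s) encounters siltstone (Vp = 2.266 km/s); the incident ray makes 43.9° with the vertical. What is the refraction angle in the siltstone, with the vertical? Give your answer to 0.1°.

Snell's law: sin θ₂ = (V₂/V₁)·sin θ₁ = (2.266/6.200)·sin 43.9° = 0.2534.
θ₂ = sin⁻¹(0.2534) = 14.68° (from vertical).

14.7°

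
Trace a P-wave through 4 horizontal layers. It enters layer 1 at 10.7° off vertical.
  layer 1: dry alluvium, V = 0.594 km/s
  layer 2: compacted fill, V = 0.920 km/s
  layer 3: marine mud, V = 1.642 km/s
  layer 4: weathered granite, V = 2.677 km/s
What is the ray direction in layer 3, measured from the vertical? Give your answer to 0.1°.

30.9°

Snell's law across each interface conserves sin θ / V, so sin θ_3 = V_3·sin θ₁/V₁.
sin θ_3 = 1.642 × sin 10.7° / 0.594 = 0.5132.
θ_3 = arcsin 0.5132 = 30.88°.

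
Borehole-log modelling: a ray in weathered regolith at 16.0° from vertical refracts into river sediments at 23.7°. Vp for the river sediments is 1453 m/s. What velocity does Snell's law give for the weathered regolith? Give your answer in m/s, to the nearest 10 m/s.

Snell's law: sin 16.0°/V₁ = sin 23.7°/V₂.
V₁ = V₂·sin 16.0°/sin 23.7° = 1453 × 0.6858 = 996.40 m/s.

1000 m/s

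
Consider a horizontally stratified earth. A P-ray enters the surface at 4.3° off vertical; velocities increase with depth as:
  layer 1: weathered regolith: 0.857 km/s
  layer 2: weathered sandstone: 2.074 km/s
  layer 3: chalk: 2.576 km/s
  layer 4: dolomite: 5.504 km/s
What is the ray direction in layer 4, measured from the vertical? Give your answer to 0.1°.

28.8°

Ray parameter p = sin 4.3° / 0.857 = 8.7490e-02 s/km.
sin θ_4 = p·V_4 = 8.7490e-02 × 5.504 = 0.4815.
θ_4 = 28.79° from the vertical.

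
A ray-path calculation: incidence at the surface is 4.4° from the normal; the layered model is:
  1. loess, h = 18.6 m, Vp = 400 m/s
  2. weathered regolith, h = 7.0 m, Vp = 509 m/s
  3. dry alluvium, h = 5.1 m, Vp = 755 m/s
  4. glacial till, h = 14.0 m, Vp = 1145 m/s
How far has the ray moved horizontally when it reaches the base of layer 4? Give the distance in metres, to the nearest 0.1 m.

6.0 m

p = sin θ₁/V₁ = sin 4.4°/400 = 1.9180e-04 s/m is conserved through the stack.
Layer 1: θ = 4.40°; offset = 18.6·tan 4.40° = 1.431 m.
Layer 2: sin θ = p·509 = 0.0976 → θ = 5.60°; offset = 7.0·tan 5.60° = 0.687 m.
Layer 3: sin θ = p·755 = 0.1448 → θ = 8.33°; offset = 5.1·tan 8.33° = 0.746 m.
Layer 4: sin θ = p·1145 = 0.2196 → θ = 12.69°; offset = 14.0·tan 12.69° = 3.151 m.
Σ offsets = 6.016 m.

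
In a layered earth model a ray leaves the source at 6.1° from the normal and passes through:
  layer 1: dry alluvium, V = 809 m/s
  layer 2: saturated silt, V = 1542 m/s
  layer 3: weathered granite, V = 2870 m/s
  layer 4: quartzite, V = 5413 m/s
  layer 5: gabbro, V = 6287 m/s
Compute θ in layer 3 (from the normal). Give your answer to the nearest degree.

22°

Snell's law across each interface conserves sin θ / V, so sin θ_3 = V_3·sin θ₁/V₁.
sin θ_3 = 2870 × sin 6.1° / 809 = 0.3770.
θ_3 = 22.15° from the vertical.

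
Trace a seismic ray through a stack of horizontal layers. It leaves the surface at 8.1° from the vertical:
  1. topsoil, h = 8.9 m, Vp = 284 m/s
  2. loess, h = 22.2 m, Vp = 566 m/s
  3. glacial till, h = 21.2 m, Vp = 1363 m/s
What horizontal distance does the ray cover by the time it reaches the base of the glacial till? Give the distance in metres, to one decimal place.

Ray parameter p = sin 8.1° / 284 m/s = 4.9613e-04 s/m.
Layer 1: θ = 8.10°; offset = 8.9·tan 8.10° = 1.267 m.
Layer 2: sin θ = p·566 = 0.2808 → θ = 16.31°; offset = 22.2·tan 16.31° = 6.495 m.
Layer 3: sin θ = p·1363 = 0.6762 → θ = 42.55°; offset = 21.2·tan 42.55° = 19.460 m.
Σ offsets = 27.222 m.

27.2 m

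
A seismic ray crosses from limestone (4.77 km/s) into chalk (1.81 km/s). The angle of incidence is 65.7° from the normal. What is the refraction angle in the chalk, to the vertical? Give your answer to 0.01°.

sin θ₁/V₁ = sin θ₂/V₂ ⇒ sin θ₂ = 1.81·sin 65.7°/4.77 = 1.81·0.9114/4.77 = 0.3458.
θ₂ = sin⁻¹(0.3458) = 20.23° (from vertical).

20.23°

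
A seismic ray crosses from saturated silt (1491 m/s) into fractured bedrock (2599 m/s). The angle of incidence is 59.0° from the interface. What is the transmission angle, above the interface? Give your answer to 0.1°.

Angle from the normal: 90° − 59.0° = 31.0°.
sin θ₁/V₁ = sin θ₂/V₂ ⇒ sin θ₂ = 2599·sin 31.0°/1491 = 2599·0.5150/1491 = 0.8978.
θ₂ = arcsin 0.8978 = 63.87° from the normal.
From the interface: 90° − 63.87° = 26.13°.

26.1°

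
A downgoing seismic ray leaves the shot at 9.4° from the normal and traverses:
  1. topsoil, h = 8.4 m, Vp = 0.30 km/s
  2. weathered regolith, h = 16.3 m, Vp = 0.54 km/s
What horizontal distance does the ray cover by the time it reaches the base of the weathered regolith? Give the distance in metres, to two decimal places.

6.40 m

p = sin θ₁/V₁ = sin 9.4°/0.30 = 5.4442e-01 s/km is conserved through the stack.
Layer 1: θ = 9.40°; offset = 8.4·tan 9.40° = 1.3906 m.
Layer 2: sin θ = p·0.54 = 0.2940 → θ = 17.10°; offset = 16.3·tan 17.10° = 5.0135 m.
Total horizontal offset = 6.4041 m.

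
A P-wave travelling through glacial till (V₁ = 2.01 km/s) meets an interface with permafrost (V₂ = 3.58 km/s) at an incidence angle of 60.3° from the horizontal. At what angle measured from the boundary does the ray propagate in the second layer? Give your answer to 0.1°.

Convert to the normal: θ₁ = 90° − 60.3° = 29.7°.
Snell's law: sin θ₂ = (V₂/V₁)·sin θ₁ = (3.58/2.01)·sin 29.7° = 0.8825.
θ₂ = arcsin 0.8825 = 61.94° from the normal.
From the interface: 90° − 61.94° = 28.06°.

28.1°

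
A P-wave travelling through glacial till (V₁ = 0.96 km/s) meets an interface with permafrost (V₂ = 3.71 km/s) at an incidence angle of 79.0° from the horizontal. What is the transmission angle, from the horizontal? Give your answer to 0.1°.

Angle from the normal: 90° − 79.0° = 11.0°.
sin θ₁/V₁ = sin θ₂/V₂ ⇒ sin θ₂ = 3.71·sin 11.0°/0.96 = 3.71·0.1908/0.96 = 0.7374.
θ₂ = sin⁻¹(0.7374) = 47.51° (from vertical).
From the interface: 90° − 47.51° = 42.49°.

42.5°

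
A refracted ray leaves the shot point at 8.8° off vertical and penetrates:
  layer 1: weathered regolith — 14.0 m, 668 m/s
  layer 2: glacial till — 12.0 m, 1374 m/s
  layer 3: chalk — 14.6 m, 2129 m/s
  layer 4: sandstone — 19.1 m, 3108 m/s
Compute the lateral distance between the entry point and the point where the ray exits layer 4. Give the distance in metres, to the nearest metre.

Apply Snell's law at each interface; in layer i the horizontal offset is hᵢ·tan θᵢ.
Layer 1: θ = 8.80°; offset = 14.0·tan 8.80° = 2.167 m.
Layer 2: sin θ = 1374·sin 8.8°/668 = 0.3147, θ = 18.34°; offset = 12.0·tan 18.34° = 3.978 m.
Layer 3: sin θ = 2129·sin 8.8°/668 = 0.4876, θ = 29.18°; offset = 14.6·tan 29.18° = 8.154 m.
Layer 4: sin θ = 3108·sin 8.8°/668 = 0.7118, θ = 45.38°; offset = 19.1·tan 45.38° = 19.356 m.
Total horizontal offset = 33.655 m.

34 m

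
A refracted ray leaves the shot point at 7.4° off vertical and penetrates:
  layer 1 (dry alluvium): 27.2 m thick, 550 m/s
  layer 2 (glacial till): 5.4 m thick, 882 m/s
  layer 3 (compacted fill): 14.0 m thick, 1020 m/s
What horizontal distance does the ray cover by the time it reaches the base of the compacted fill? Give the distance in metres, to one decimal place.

8.1 m

Apply Snell's law at each interface; in layer i the horizontal offset is hᵢ·tan θᵢ.
Layer 1: θ = 7.40°; offset = 27.2·tan 7.40° = 3.533 m.
Layer 2: sin θ = 882·sin 7.4°/550 = 0.2065, θ = 11.92°; offset = 5.4·tan 11.92° = 1.140 m.
Layer 3: sin θ = 1020·sin 7.4°/550 = 0.2389, θ = 13.82°; offset = 14.0·tan 13.82° = 3.444 m.
Summing the layer offsets gives 8.116 m.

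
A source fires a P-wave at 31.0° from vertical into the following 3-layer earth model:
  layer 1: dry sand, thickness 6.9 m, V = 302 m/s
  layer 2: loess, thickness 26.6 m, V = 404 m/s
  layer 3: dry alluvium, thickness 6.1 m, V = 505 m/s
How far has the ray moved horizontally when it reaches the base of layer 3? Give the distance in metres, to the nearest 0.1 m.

39.8 m

Apply Snell's law at each interface; in layer i the horizontal offset is hᵢ·tan θᵢ.
Layer 1: θ = 31.00°; offset = 6.9·tan 31.00° = 4.146 m.
Layer 2: sin θ = 404·sin 31.0°/302 = 0.6890, θ = 43.55°; offset = 26.6·tan 43.55° = 25.287 m.
Layer 3: sin θ = 505·sin 31.0°/302 = 0.8612, θ = 59.46°; offset = 6.1·tan 59.46° = 10.338 m.
Total horizontal offset = 39.770 m.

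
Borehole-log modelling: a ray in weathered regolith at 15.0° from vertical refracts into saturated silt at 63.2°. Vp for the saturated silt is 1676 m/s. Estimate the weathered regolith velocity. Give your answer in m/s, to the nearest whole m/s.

Snell's law: sin 15.0°/V₁ = sin 63.2°/V₂.
V₁ = V₂·sin 15.0°/sin 63.2° = 1676 × 0.2900 = 485.98 m/s.

486 m/s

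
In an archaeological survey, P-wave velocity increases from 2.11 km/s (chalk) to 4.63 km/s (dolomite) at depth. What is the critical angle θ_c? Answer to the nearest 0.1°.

27.1°

Critical incidence: sin θ_c = V₁/V₂ = 2.11/4.63 = 0.4557.
θ_c = arcsin 0.4557 = 27.11°.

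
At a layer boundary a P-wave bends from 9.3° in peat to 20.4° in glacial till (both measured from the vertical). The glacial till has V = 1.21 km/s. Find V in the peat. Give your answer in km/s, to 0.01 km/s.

sin 9.3° = 0.1616; sin 20.4° = 0.3486.
V₁ = V₂·(sin θ₁/sin θ₂) = 1.21·(0.1616/0.3486) = 0.56 km/s.

0.56 km/s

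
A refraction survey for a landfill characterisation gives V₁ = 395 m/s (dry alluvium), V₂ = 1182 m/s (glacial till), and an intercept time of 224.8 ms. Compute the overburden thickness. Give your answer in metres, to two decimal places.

47.11 m

h = tᵢ·V₁·V₂ / (2·√(V₂²−V₁²)).
√(V₂²−V₁²) = √(1182² − 395²) = 1114.0 m/s.
h = 0.2248 s × 395 × 1182 / (2 × 1114.0) = 47.11 m.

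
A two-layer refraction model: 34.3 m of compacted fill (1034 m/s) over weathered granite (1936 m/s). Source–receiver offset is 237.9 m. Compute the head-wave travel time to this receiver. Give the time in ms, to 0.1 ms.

t = x/V₂ + 2h·√(V₂²−V₁²)/(V₁V₂).
√(V₂²−V₁²) = √(1936²−1034²) = 1636.7 m/s; delay term = 2·34.3·1636.7/(1034·1936) = 0.05609 s.
t = 237.9/1936 + 0.05609 = 0.17897 s.

179.0 ms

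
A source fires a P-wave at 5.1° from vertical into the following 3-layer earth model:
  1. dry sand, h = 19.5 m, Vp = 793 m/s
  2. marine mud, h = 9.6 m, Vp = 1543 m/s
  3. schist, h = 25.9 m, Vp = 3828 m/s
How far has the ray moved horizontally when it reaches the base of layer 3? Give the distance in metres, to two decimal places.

15.73 m

Ray parameter p = sin 5.1° / 793 m/s = 1.1210e-04 s/m.
Layer 1: θ = 5.10°; offset = 19.5·tan 5.10° = 1.7403 m.
Layer 2: sin θ = p·1543 = 0.1730 → θ = 9.96°; offset = 9.6·tan 9.96° = 1.6859 m.
Layer 3: sin θ = p·3828 = 0.4291 → θ = 25.41°; offset = 25.9·tan 25.41° = 12.3045 m.
Total horizontal offset = 15.7307 m.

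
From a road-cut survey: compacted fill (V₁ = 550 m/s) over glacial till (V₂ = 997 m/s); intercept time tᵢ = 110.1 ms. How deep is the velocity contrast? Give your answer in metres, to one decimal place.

36.3 m

θ_c = arcsin(550/997) = 33.48°; cos θ_c = 0.8341.
tᵢ = 2h cos θ_c/V₁ ⇒ h = tᵢ·V₁/(2 cos θ_c) = 0.1101·550/(2·0.8341) = 36.30 m.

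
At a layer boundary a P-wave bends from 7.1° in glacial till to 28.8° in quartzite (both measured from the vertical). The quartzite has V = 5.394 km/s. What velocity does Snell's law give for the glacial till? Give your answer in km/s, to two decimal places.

1.38 km/s

Snell's law: sin 7.1°/V₁ = sin 28.8°/V₂.
V₁ = V₂·sin 7.1°/sin 28.8° = 5.394 × 0.2566 = 1.38 km/s.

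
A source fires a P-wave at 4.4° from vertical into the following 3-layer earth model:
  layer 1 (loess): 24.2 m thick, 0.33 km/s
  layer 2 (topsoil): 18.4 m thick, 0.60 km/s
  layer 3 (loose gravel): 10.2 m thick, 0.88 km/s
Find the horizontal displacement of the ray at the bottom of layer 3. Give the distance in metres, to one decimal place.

6.6 m

Apply Snell's law at each interface; in layer i the horizontal offset is hᵢ·tan θᵢ.
Layer 1: θ = 4.40°; offset = 24.2·tan 4.40° = 1.862 m.
Layer 2: sin θ = 0.60·sin 4.4°/0.33 = 0.1395, θ = 8.02°; offset = 18.4·tan 8.02° = 2.592 m.
Layer 3: sin θ = 0.88·sin 4.4°/0.33 = 0.2046, θ = 11.81°; offset = 10.2·tan 11.81° = 2.132 m.
Σ offsets = 6.586 m.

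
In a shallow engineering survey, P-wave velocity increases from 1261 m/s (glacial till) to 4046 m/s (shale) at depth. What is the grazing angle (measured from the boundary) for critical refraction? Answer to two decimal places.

71.84°

At critical incidence the refracted ray runs along the interface (θ₂ = 90°), so sin θ_c = V₁/V₂.
θ_c = arcsin(1261/4046) = arcsin 0.3117 = 18.16°.
Measured from the interface: 90° − 18.16° = 71.84°.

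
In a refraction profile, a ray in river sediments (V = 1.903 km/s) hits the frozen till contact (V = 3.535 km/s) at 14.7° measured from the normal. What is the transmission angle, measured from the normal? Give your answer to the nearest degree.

28°

Snell's law: sin θ₂ = (V₂/V₁)·sin θ₁ = (3.535/1.903)·sin 14.7° = 0.4714.
θ₂ = arcsin 0.4714 = 28.12° from the normal.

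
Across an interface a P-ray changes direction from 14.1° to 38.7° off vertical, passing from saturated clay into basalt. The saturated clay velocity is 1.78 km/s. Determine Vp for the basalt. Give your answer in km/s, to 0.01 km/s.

sin 14.1° = 0.2436; sin 38.7° = 0.6252.
V₂ = V₁·(sin θ₂/sin θ₁) = 1.78·(0.6252/0.2436) = 4.57 km/s.

4.57 km/s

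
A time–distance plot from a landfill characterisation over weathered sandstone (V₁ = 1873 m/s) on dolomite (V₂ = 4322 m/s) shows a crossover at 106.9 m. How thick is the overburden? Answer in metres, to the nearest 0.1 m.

h = (x_cross/2)·√((V₂−V₁)/(V₂+V₁)).
(V₂−V₁)/(V₂+V₁) = (4322−1873)/(4322+1873) = 0.3953; √ = 0.6287.
h = (106.9/2)·0.6287 = 33.61 m.

33.6 m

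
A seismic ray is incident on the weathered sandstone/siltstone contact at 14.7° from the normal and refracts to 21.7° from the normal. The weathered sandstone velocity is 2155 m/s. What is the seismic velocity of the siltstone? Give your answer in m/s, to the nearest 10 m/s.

3140 m/s

Snell's law: sin 14.7°/V₁ = sin 21.7°/V₂.
V₂ = V₁·sin 21.7°/sin 14.7° = 2155 × 1.4571 = 3140.02 m/s.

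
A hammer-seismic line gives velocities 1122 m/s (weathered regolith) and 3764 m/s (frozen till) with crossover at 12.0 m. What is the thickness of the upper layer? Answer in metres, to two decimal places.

x_cross = 2h·√((V₂+V₁)/(V₂−V₁)) → h = x_cross / (2·√((V₂+V₁)/(V₂−V₁))).
√((V₂+V₁)/(V₂−V₁)) = √((3764+1122)/(3764−1122)) = 1.3599.
h = 12.0 / (2·1.3599) = 4.41 m.

4.41 m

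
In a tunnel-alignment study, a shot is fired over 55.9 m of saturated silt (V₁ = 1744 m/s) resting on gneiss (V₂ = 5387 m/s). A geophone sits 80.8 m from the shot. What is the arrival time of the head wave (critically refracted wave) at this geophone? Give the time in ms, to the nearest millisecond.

θ_c = arcsin(V₁/V₂) = arcsin(1744/5387) = 18.89°, cos θ_c = 0.9461.
Intercept time tᵢ = 2h cos θ_c / V₁ = 2·55.9·0.9461/1744 = 0.06065 s.
t = x/V₂ + tᵢ = 80.8/5387 + 0.06065 = 0.07565 s.

76 ms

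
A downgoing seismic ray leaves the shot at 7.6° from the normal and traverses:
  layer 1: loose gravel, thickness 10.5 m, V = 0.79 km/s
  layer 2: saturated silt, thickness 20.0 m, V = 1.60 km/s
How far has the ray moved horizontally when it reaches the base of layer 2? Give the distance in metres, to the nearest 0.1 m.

Apply Snell's law at each interface; in layer i the horizontal offset is hᵢ·tan θᵢ.
Layer 1: θ = 7.60°; offset = 10.5·tan 7.60° = 1.401 m.
Layer 2: sin θ = 1.60·sin 7.6°/0.79 = 0.2679, θ = 15.54°; offset = 20.0·tan 15.54° = 5.560 m.
Σ offsets = 6.961 m.

7.0 m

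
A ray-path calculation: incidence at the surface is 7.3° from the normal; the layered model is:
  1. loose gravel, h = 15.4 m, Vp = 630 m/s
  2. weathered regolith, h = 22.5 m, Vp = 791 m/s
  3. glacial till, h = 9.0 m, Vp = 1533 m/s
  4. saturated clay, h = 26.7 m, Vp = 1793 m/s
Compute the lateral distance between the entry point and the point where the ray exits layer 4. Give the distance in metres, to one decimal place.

Apply Snell's law at each interface; in layer i the horizontal offset is hᵢ·tan θᵢ.
Layer 1: θ = 7.30°; offset = 15.4·tan 7.30° = 1.973 m.
Layer 2: sin θ = 791·sin 7.3°/630 = 0.1595, θ = 9.18°; offset = 22.5·tan 9.18° = 3.636 m.
Layer 3: sin θ = 1533·sin 7.3°/630 = 0.3092, θ = 18.01°; offset = 9.0·tan 18.01° = 2.926 m.
Layer 4: sin θ = 1793·sin 7.3°/630 = 0.3616, θ = 21.20°; offset = 26.7·tan 21.20° = 10.356 m.
Σ offsets = 18.891 m.

18.9 m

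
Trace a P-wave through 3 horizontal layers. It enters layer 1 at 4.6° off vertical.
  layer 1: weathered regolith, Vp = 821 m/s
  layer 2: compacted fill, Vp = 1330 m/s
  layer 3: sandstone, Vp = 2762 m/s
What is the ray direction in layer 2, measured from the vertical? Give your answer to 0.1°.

Snell's law across each interface conserves sin θ / V, so sin θ_2 = V_2·sin θ₁/V₁.
sin θ_2 = 1330 × sin 4.6° / 821 = 0.1299.
θ_2 = arcsin 0.1299 = 7.46°.

7.5°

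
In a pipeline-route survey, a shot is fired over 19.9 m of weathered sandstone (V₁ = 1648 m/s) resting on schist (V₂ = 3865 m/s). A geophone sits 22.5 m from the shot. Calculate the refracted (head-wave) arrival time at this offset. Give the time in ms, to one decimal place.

27.7 ms

θ_c = arcsin(V₁/V₂) = arcsin(1648/3865) = 25.24°, cos θ_c = 0.9045.
Intercept time tᵢ = 2h cos θ_c / V₁ = 2·19.9·0.9045/1648 = 0.02185 s.
t = x/V₂ + tᵢ = 22.5/3865 + 0.02185 = 0.02767 s.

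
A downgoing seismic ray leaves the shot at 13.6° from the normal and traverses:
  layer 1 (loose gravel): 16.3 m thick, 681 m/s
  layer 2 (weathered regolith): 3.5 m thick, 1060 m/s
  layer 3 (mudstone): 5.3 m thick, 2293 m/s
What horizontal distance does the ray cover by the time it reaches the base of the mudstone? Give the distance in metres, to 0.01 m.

12.19 m

p = sin θ₁/V₁ = sin 13.6°/681 = 3.4529e-04 s/m is conserved through the stack.
Layer 1: θ = 13.60°; offset = 16.3·tan 13.60° = 3.9434 m.
Layer 2: sin θ = p·1060 = 0.3660 → θ = 21.47°; offset = 3.5·tan 21.47° = 1.3765 m.
Layer 3: sin θ = p·2293 = 0.7917 → θ = 52.35°; offset = 5.3·tan 52.35° = 6.8696 m.
Summing the layer offsets gives 12.1895 m.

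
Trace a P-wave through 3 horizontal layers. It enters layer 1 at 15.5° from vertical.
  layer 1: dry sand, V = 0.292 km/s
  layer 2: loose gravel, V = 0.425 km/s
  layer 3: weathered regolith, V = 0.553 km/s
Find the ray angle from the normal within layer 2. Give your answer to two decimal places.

22.89°

Ray parameter p = sin 15.5° / 0.292 = 9.1520e-01 s/km.
sin θ_2 = p·V_2 = 9.1520e-01 × 0.425 = 0.3890.
θ_2 = arcsin 0.3890 = 22.89°.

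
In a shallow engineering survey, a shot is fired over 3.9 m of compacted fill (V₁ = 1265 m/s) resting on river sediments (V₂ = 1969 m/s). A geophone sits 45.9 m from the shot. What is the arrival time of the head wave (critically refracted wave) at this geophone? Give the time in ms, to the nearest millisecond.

28 ms

θ_c = arcsin(V₁/V₂) = arcsin(1265/1969) = 39.98°, cos θ_c = 0.7663.
Intercept time tᵢ = 2h cos θ_c / V₁ = 2·3.9·0.7663/1265 = 0.00473 s.
t = x/V₂ + tᵢ = 45.9/1969 + 0.00473 = 0.02804 s.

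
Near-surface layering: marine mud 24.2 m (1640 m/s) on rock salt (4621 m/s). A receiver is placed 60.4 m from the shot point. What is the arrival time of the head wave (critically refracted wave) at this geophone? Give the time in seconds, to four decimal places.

θ_c = arcsin(V₁/V₂) = arcsin(1640/4621) = 20.79°, cos θ_c = 0.9349.
Intercept time tᵢ = 2h cos θ_c / V₁ = 2·24.2·0.9349/1640 = 0.02759 s.
t = x/V₂ + tᵢ = 60.4/4621 + 0.02759 = 0.04066 s.

0.0407 s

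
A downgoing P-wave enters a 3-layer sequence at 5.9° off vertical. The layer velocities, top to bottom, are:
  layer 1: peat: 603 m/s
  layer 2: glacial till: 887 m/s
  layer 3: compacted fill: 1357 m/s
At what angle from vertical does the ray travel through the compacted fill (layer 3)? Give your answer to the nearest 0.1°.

13.4°

Ray parameter p = sin 5.9° / 603 = 1.7047e-04 s/m.
sin θ_3 = p·V_3 = 1.7047e-04 × 1357 = 0.2313.
θ_3 = 13.38° from the vertical.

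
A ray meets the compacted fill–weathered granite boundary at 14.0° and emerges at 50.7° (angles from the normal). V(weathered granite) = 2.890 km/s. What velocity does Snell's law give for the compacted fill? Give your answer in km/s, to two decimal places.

0.90 km/s

Snell's law: sin 14.0°/V₁ = sin 50.7°/V₂.
V₁ = V₂·sin 14.0°/sin 50.7° = 2.890 × 0.3126 = 0.90 km/s.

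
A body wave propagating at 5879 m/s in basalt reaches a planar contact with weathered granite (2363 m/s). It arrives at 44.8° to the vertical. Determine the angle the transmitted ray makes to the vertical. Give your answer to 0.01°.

16.45°

Snell's law: sin θ₂ = (V₂/V₁)·sin θ₁ = (2363/5879)·sin 44.8° = 0.2832.
θ₂ = sin⁻¹(0.2832) = 16.45° (from vertical).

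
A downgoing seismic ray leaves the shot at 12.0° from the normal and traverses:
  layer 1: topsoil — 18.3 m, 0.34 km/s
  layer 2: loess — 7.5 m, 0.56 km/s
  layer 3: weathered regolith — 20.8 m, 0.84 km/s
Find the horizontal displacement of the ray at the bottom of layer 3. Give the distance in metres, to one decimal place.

19.1 m

Apply Snell's law at each interface; in layer i the horizontal offset is hᵢ·tan θᵢ.
Layer 1: θ = 12.00°; offset = 18.3·tan 12.00° = 3.890 m.
Layer 2: sin θ = 0.56·sin 12.0°/0.34 = 0.3424, θ = 20.03°; offset = 7.5·tan 20.03° = 2.734 m.
Layer 3: sin θ = 0.84·sin 12.0°/0.34 = 0.5137, θ = 30.91°; offset = 20.8·tan 30.91° = 12.453 m.
Σ offsets = 19.076 m.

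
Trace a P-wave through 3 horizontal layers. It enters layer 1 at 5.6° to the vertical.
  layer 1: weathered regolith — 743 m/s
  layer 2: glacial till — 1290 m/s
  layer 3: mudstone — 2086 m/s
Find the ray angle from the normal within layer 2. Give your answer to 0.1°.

9.8°

Ray parameter p = sin 5.6° / 743 = 1.3134e-04 s/m.
sin θ_2 = p·V_2 = 1.3134e-04 × 1290 = 0.1694.
θ_2 = 9.75° from the vertical.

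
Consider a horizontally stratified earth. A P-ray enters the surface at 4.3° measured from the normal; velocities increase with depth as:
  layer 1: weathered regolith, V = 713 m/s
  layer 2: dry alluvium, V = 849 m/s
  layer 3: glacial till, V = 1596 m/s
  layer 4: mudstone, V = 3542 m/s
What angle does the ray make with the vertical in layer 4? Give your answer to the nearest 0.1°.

21.9°

Ray parameter p = sin 4.3° / 713 = 1.0516e-04 s/m.
sin θ_4 = p·V_4 = 1.0516e-04 × 3542 = 0.3725.
θ_4 = arcsin 0.3725 = 21.87°.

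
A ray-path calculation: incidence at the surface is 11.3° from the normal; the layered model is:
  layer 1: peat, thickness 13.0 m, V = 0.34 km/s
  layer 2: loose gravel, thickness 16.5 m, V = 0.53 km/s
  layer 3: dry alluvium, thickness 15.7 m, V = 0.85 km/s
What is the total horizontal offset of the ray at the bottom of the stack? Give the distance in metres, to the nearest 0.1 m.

16.7 m

p = sin θ₁/V₁ = sin 11.3°/0.34 = 5.7631e-01 s/km is conserved through the stack.
Layer 1: θ = 11.30°; offset = 13.0·tan 11.30° = 2.598 m.
Layer 2: sin θ = p·0.53 = 0.3054 → θ = 17.78°; offset = 16.5·tan 17.78° = 5.293 m.
Layer 3: sin θ = p·0.85 = 0.4899 → θ = 29.33°; offset = 15.7·tan 29.33° = 8.822 m.
Summing the layer offsets gives 16.712 m.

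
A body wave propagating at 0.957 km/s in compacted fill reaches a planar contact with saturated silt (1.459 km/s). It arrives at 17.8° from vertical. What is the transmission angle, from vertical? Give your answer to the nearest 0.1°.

27.8°

Snell's law: sin θ₂ = (V₂/V₁)·sin θ₁ = (1.459/0.957)·sin 17.8° = 0.4660.
θ₂ = sin⁻¹(0.4660) = 27.78° (from vertical).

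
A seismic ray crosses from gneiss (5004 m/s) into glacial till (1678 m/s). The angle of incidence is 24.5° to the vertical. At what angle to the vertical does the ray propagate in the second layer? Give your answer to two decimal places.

sin θ₁/V₁ = sin θ₂/V₂ ⇒ sin θ₂ = 1678·sin 24.5°/5004 = 1678·0.4147/5004 = 0.1391.
θ₂ = sin⁻¹(0.1391) = 7.99° (from vertical).

7.99°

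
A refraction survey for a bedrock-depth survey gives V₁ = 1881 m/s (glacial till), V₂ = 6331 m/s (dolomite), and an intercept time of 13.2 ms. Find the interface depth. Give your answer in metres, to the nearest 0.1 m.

13.0 m

h = tᵢ·V₁·V₂ / (2·√(V₂²−V₁²)).
√(V₂²−V₁²) = √(6331² − 1881²) = 6045.1 m/s.
h = 0.0132 s × 1881 × 6331 / (2 × 6045.1) = 13.00 m.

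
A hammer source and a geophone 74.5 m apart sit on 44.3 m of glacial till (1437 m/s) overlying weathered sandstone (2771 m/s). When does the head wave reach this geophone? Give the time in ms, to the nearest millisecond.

80 ms

θ_c = arcsin(V₁/V₂) = arcsin(1437/2771) = 31.24°, cos θ_c = 0.8550.
Intercept time tᵢ = 2h cos θ_c / V₁ = 2·44.3·0.8550/1437 = 0.05272 s.
t = x/V₂ + tᵢ = 74.5/2771 + 0.05272 = 0.07960 s.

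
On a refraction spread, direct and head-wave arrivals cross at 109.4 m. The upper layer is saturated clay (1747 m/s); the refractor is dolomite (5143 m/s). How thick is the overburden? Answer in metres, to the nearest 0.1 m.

h = (x_cross/2)·√((V₂−V₁)/(V₂+V₁)).
(V₂−V₁)/(V₂+V₁) = (5143−1747)/(5143+1747) = 0.4929; √ = 0.7021.
h = (109.4/2)·0.7021 = 38.40 m.

38.4 m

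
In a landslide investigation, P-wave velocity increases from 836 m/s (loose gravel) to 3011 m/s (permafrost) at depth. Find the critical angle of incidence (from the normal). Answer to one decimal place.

Critical incidence: sin θ_c = V₁/V₂ = 836/3011 = 0.2776.
θ_c = arcsin 0.2776 = 16.12°.

16.1°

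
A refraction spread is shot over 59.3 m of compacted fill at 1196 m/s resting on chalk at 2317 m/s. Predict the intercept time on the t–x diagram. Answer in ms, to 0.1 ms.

θ_c = arcsin(V₁/V₂) = arcsin(1196/2317) = 31.08°; cos θ_c = 0.8565.
tᵢ = 2h·cos θ_c / V₁ = 2·59.3·0.8565 / 1196 = 0.08493 s.

84.9 ms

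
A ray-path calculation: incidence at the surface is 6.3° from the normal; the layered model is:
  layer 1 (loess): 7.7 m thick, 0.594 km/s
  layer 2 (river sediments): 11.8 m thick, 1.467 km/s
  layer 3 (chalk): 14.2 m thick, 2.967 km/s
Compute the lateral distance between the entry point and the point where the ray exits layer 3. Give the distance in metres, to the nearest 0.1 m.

Apply Snell's law at each interface; in layer i the horizontal offset is hᵢ·tan θᵢ.
Layer 1: θ = 6.30°; offset = 7.7·tan 6.30° = 0.850 m.
Layer 2: sin θ = 1.467·sin 6.3°/0.594 = 0.2710, θ = 15.72°; offset = 11.8·tan 15.72° = 3.322 m.
Layer 3: sin θ = 2.967·sin 6.3°/0.594 = 0.5481, θ = 33.24°; offset = 14.2·tan 33.24° = 9.306 m.
Σ offsets = 13.478 m.

13.5 m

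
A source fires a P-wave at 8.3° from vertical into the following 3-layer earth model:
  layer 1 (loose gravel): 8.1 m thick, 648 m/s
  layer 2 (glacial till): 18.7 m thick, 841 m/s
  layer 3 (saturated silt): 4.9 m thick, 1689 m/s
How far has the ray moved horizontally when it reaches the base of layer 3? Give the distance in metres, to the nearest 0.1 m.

Apply Snell's law at each interface; in layer i the horizontal offset is hᵢ·tan θᵢ.
Layer 1: θ = 8.30°; offset = 8.1·tan 8.30° = 1.182 m.
Layer 2: sin θ = 841·sin 8.3°/648 = 0.1874, θ = 10.80°; offset = 18.7·tan 10.80° = 3.567 m.
Layer 3: sin θ = 1689·sin 8.3°/648 = 0.3763, θ = 22.10°; offset = 4.9·tan 22.10° = 1.990 m.
Total horizontal offset = 6.738 m.

6.7 m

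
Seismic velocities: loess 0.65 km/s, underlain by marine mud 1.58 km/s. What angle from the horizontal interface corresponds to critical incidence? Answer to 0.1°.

At critical incidence the refracted ray runs along the interface (θ₂ = 90°), so sin θ_c = V₁/V₂.
θ_c = arcsin(0.65/1.58) = arcsin 0.4114 = 24.29°.
Measured from the interface: 90° − 24.29° = 65.71°.

65.7°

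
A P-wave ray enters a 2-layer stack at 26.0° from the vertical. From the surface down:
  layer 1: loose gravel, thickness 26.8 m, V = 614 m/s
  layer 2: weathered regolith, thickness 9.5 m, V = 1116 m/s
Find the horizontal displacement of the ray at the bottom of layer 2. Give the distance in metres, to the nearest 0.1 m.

25.6 m

Apply Snell's law at each interface; in layer i the horizontal offset is hᵢ·tan θᵢ.
Layer 1: θ = 26.00°; offset = 26.8·tan 26.00° = 13.071 m.
Layer 2: sin θ = 1116·sin 26.0°/614 = 0.7968, θ = 52.82°; offset = 9.5·tan 52.82° = 12.526 m.
Σ offsets = 25.598 m.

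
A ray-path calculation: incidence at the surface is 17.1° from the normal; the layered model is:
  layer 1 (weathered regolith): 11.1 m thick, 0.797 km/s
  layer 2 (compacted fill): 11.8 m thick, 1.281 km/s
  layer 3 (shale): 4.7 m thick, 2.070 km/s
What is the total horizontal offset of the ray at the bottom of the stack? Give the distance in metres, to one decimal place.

15.3 m

Ray parameter p = sin 17.1° / 0.797 km/s = 3.6893e-01 s/km.
Layer 1: θ = 17.10°; offset = 11.1·tan 17.10° = 3.415 m.
Layer 2: sin θ = p·1.281 = 0.4726 → θ = 28.20°; offset = 11.8·tan 28.20° = 6.328 m.
Layer 3: sin θ = p·2.070 = 0.7637 → θ = 49.79°; offset = 4.7·tan 49.79° = 5.560 m.
Total horizontal offset = 15.303 m.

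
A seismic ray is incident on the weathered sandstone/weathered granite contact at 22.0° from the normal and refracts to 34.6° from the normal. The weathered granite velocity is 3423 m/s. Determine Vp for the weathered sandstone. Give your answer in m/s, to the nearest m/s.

2258 m/s

sin 22.0° = 0.3746; sin 34.6° = 0.5678.
V₁ = V₂·(sin θ₁/sin θ₂) = 3423·(0.3746/0.5678) = 2258.15 m/s.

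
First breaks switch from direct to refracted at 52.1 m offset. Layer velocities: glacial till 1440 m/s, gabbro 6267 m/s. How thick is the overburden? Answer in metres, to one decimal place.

h = (x_cross/2)·√((V₂−V₁)/(V₂+V₁)).
(V₂−V₁)/(V₂+V₁) = (6267−1440)/(6267+1440) = 0.6263; √ = 0.7914.
h = (52.1/2)·0.7914 = 20.62 m.

20.6 m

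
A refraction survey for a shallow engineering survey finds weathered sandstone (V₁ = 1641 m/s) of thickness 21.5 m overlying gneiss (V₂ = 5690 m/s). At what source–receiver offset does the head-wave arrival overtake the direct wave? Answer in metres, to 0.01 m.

θ_c = arcsin(1641/5690) = 16.76°, so cos θ_c = 0.9575 and tᵢ = 2h cos θ_c/V₁ = 0.0251 s.
At crossover x/V₁ = x/V₂ + tᵢ ⇒ x = tᵢ/(1/V₁ − 1/V₂) = 0.02509/(6.0938e-04 − 1.7575e-04) = 57.86 m.

57.86 m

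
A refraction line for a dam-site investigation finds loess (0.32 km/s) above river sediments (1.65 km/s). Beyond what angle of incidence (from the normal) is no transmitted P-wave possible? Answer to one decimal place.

At critical incidence the refracted ray runs along the interface (θ₂ = 90°), so sin θ_c = V₁/V₂.
θ_c = arcsin(0.32/1.65) = arcsin 0.1939 = 11.18°.

11.2°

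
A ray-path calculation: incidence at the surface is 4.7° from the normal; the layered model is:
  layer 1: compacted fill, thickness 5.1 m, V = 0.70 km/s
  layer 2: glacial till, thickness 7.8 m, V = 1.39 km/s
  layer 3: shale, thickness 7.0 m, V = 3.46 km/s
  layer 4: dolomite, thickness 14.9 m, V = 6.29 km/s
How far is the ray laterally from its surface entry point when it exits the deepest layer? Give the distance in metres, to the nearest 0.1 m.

21.0 m

Ray parameter p = sin 4.7° / 0.70 km/s = 1.1706e-01 s/km.
Layer 1: θ = 4.70°; offset = 5.1·tan 4.70° = 0.419 m.
Layer 2: sin θ = p·1.39 = 0.1627 → θ = 9.36°; offset = 7.8·tan 9.36° = 1.286 m.
Layer 3: sin θ = p·3.46 = 0.4050 → θ = 23.89°; offset = 7.0·tan 23.89° = 3.101 m.
Layer 4: sin θ = p·6.29 = 0.7363 → θ = 47.42°; offset = 14.9·tan 47.42° = 16.212 m.
Total horizontal offset = 21.019 m.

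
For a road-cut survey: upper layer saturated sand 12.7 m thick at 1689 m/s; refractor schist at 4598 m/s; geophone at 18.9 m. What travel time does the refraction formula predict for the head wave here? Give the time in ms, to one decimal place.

18.1 ms

t = x/V₂ + 2h·√(V₂²−V₁²)/(V₁V₂).
√(V₂²−V₁²) = √(4598²−1689²) = 4276.6 m/s; delay term = 2·12.7·4276.6/(1689·4598) = 0.01399 s.
t = 18.9/4598 + 0.01399 = 0.01810 s.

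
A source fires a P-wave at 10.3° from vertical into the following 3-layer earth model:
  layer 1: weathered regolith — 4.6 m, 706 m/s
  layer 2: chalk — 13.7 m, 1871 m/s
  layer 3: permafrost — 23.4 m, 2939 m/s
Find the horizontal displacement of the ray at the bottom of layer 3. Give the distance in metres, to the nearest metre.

34 m

Apply Snell's law at each interface; in layer i the horizontal offset is hᵢ·tan θᵢ.
Layer 1: θ = 10.30°; offset = 4.6·tan 10.30° = 0.836 m.
Layer 2: sin θ = 1871·sin 10.3°/706 = 0.4739, θ = 28.28°; offset = 13.7·tan 28.28° = 7.372 m.
Layer 3: sin θ = 2939·sin 10.3°/706 = 0.7443, θ = 48.10°; offset = 23.4·tan 48.10° = 26.081 m.
Σ offsets = 34.289 m.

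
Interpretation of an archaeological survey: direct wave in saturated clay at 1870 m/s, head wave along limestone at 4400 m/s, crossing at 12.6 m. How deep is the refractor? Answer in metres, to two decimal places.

h = (x_cross/2)·√((V₂−V₁)/(V₂+V₁)).
(V₂−V₁)/(V₂+V₁) = (4400−1870)/(4400+1870) = 0.4035; √ = 0.6352.
h = (12.6/2)·0.6352 = 4.00 m.

4.00 m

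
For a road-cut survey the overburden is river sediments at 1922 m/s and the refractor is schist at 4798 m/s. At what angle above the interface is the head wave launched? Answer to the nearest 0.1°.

Critical incidence: sin θ_c = V₁/V₂ = 1922/4798 = 0.4006.
θ_c = arcsin 0.4006 = 23.61°.
Measured from the interface: 90° − 23.61° = 66.39°.

66.4°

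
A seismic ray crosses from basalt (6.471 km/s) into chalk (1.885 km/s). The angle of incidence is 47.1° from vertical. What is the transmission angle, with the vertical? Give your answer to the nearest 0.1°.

12.3°

sin θ₁/V₁ = sin θ₂/V₂ ⇒ sin θ₂ = 1.885·sin 47.1°/6.471 = 1.885·0.7325/6.471 = 0.2134.
θ₂ = arcsin 0.2134 = 12.32° from the normal.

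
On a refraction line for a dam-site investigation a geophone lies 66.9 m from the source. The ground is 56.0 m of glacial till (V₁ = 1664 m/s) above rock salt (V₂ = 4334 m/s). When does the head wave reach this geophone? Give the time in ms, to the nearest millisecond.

t = x/V₂ + 2h·√(V₂²−V₁²)/(V₁V₂).
√(V₂²−V₁²) = √(4334²−1664²) = 4001.8 m/s; delay term = 2·56.0·4001.8/(1664·4334) = 0.06215 s.
t = 66.9/4334 + 0.06215 = 0.07759 s.

78 ms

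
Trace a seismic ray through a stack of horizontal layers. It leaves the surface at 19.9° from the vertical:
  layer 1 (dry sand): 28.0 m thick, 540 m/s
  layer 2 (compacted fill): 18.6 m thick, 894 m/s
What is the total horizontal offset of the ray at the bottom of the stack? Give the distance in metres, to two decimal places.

22.82 m

Ray parameter p = sin 19.9° / 540 m/s = 6.3033e-04 s/m.
Layer 1: θ = 19.90°; offset = 28.0·tan 19.90° = 10.1359 m.
Layer 2: sin θ = p·894 = 0.5635 → θ = 34.30°; offset = 18.6·tan 34.30° = 12.6878 m.
Σ offsets = 22.8236 m.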